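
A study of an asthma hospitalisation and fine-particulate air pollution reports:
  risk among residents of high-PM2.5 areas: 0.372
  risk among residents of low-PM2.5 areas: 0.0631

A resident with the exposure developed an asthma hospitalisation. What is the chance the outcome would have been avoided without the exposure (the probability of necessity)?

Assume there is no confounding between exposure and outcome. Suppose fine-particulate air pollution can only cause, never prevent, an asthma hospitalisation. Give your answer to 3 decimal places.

Let p₁ = 0.372, p₀ = 0.0631.
Under exogeneity and monotonicity, PN = (p₁ − p₀) / p₁.
PN = (0.372 − 0.0631) / 0.372 = 0.3089 / 0.372 ≈ 0.8304

PN ≈ 0.830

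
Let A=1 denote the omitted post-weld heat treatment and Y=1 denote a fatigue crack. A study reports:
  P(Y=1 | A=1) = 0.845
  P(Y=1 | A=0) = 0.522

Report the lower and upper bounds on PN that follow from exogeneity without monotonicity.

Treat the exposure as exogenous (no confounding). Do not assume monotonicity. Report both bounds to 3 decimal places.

Let p₁ = 0.845, p₀ = 0.522.
Under exogeneity alone the bounds on PN are max{0,(p₁−p₀)/p₁} ≤ PN ≤ min{1,(1−p₀)/p₁}.
  lower = (p₁ − p₀)/p₁ = 0.323 / 0.845 ≈ 0.3822
  upper = min{1, (1 − p₀)/p₁} = 0.478 / 0.845 ≈ 0.5657

0.382 ≤ PN ≤ 0.566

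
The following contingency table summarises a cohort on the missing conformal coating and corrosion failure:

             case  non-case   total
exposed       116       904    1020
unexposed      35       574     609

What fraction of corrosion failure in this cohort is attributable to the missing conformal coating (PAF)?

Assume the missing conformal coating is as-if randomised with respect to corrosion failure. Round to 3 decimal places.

p₁ = P(outcome | exposed) = 116/1020 = 0.11373
p₀ = P(outcome | unexposed) = 35/609 = 0.057471
Exposure prevalence π = 1020/1629 = 0.62615; overall risk P(Y=1) = 0.092695.
Under exogeneity, PAF = [P(Y=1) − p₀]/P(Y=1).
PAF = (0.092695 − 0.057471) / 0.092695 ≈ 0.3800

PAF ≈ 0.380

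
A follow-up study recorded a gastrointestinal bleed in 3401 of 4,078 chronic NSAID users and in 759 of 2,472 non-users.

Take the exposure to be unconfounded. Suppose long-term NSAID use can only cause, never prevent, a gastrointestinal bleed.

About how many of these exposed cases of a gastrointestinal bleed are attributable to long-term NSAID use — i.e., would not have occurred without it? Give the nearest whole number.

p₁ = P(outcome | exposed) = 3401/4078 = 0.83399
p₀ = P(outcome | unexposed) = 759/2472 = 0.30704
PN = (p₁ − p₀)/p₁ = (0.83399 − 0.30704) / 0.83399 ≈ 0.63184.
Attributable cases ≈ PN × (exposed cases) = 0.63184 × 3401 ≈ 2148.90.

about 2149 cases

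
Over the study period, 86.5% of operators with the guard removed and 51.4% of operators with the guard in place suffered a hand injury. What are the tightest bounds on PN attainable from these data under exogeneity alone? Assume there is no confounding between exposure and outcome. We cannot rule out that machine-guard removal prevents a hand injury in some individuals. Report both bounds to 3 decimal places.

p₁ = 0.865, p₀ = 0.514.
Under exogeneity alone the bounds on PN are max{0,(p₁−p₀)/p₁} ≤ PN ≤ min{1,(1−p₀)/p₁}.
  lower = (p₁ − p₀)/p₁ = 0.351 / 0.865 ≈ 0.4058
  upper = min{1, (1 − p₀)/p₁} = 0.486 / 0.865 ≈ 0.5618

0.406 ≤ PN ≤ 0.562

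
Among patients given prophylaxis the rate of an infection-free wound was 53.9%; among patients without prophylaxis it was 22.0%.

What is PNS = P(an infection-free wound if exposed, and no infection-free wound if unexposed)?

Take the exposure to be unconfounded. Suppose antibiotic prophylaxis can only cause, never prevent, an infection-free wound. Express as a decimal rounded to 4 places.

PNS ≈ 0.3190

p₁ = 0.539, p₀ = 0.22.
Under exogeneity and monotonicity, PNS = p₁ − p₀.
PNS = 0.539 − 0.22 = 0.319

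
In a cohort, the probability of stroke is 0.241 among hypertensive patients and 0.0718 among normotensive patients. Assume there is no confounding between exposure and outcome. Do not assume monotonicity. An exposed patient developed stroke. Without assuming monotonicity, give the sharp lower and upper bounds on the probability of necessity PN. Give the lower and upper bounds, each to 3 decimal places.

0.702 ≤ PN ≤ 1.000

Let p₁ = 0.241, p₀ = 0.0718.
Under exogeneity alone the bounds on PN are max{0,(p₁−p₀)/p₁} ≤ PN ≤ min{1,(1−p₀)/p₁}.
  lower = (p₁ − p₀)/p₁ = 0.1692 / 0.241 ≈ 0.7021
  upper = min{1, (1 − p₀)/p₁} = 0.9282 / 0.241 ≈ 3.8515 → capped at 1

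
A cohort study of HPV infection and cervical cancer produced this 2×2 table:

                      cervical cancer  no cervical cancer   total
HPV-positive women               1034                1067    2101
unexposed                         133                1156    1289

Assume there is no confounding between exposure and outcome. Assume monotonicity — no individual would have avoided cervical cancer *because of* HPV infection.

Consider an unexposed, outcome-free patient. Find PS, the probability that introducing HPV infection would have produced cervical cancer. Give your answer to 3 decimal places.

p₁ = P(outcome | exposed) = 1034/2101 = 0.49215
p₀ = P(outcome | unexposed) = 133/1289 = 0.10318
Under exogeneity and monotonicity, PS = (p₁ − p₀)/(1 − p₀).
PS = (0.49215 − 0.10318) / 0.89682 ≈ 0.4337

PS ≈ 0.434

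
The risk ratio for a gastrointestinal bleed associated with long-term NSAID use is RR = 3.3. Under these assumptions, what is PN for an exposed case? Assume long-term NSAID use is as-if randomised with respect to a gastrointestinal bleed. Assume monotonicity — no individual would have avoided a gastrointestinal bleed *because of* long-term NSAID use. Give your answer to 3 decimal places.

PN ≈ 0.697

Under exogeneity and monotonicity, PN = (RR − 1) / RR = 1 − 1/RR.
PN = (3.3 − 1) / 3.3 = 2.3 / 3.3 ≈ 0.6970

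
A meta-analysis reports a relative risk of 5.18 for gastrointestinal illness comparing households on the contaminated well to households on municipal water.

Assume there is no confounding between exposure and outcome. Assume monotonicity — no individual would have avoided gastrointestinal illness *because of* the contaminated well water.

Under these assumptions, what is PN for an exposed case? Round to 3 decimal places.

Under exogeneity and monotonicity, PN = (RR − 1) / RR = 1 − 1/RR.
PN = (5.18 − 1) / 5.18 = 4.18 / 5.18 ≈ 0.8069

PN ≈ 0.807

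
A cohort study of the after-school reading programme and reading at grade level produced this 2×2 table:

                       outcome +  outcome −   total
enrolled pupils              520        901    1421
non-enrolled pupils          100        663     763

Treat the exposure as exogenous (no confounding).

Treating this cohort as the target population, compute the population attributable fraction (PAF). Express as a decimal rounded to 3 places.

p₁ = P(outcome | exposed) = 520/1421 = 0.36594
p₀ = P(outcome | unexposed) = 100/763 = 0.13106
Exposure prevalence π = 1421/2184 = 0.65064; overall risk P(Y=1) = 0.28388.
Under exogeneity, PAF = [P(Y=1) − p₀]/P(Y=1).
PAF = (0.28388 − 0.13106) / 0.28388 ≈ 0.5383

PAF ≈ 0.538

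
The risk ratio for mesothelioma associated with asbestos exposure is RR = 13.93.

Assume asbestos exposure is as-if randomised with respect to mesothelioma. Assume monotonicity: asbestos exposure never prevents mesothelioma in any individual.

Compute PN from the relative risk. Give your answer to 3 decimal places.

Under exogeneity and monotonicity, PN = (RR − 1) / RR = 1 − 1/RR.
PN = (13.93 − 1) / 13.93 = 12.93 / 13.93 ≈ 0.9282

PN ≈ 0.928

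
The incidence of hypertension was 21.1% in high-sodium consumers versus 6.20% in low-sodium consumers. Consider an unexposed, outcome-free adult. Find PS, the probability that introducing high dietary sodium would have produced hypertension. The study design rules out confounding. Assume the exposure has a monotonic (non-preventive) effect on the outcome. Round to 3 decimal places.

p₁ = 0.211, p₀ = 0.062.
Under exogeneity and monotonicity, PS = (p₁ − p₀) / (1 − p₀).
PS = (0.211 − 0.062) / (1 − 0.062) = 0.149 / 0.938 ≈ 0.1588

PS ≈ 0.159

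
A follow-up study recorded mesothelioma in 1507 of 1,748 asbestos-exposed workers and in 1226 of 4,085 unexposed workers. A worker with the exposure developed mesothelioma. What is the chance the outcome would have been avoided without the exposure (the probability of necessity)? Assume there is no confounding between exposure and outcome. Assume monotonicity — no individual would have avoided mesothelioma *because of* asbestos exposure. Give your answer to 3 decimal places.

p₁ = P(outcome | exposed) = 1507/1748 = 0.86213
p₀ = P(outcome | unexposed) = 1226/4085 = 0.30012
Under exogeneity and monotonicity, PN = (p₁ − p₀) / p₁.
PN = (0.86213 − 0.30012) / 0.86213 = 0.56201 / 0.86213 ≈ 0.6519

PN ≈ 0.652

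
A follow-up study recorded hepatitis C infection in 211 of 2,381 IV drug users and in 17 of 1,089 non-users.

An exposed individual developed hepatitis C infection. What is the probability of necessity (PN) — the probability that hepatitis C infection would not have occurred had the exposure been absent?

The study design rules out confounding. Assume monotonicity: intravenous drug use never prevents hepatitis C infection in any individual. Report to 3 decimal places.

PN ≈ 0.824

p₁ = P(outcome | exposed) = 211/2381 = 0.088618
p₀ = P(outcome | unexposed) = 17/1089 = 0.015611
Under exogeneity and monotonicity, PN = (p₁ − p₀) / p₁.
PN = (0.088618 − 0.015611) / 0.088618 = 0.073008 / 0.088618 ≈ 0.8238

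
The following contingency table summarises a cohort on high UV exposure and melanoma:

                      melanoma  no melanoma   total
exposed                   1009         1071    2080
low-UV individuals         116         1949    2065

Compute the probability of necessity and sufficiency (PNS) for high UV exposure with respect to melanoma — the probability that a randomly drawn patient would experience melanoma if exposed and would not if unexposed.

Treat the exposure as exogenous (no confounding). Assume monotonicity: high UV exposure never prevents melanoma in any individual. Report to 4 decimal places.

p₁ = P(outcome | exposed) = 1009/2080 = 0.4851
p₀ = P(outcome | unexposed) = 116/2065 = 0.056174
Under exogeneity and monotonicity, PNS = p₁ − p₀.
PNS = 0.4851 − 0.056174 = 0.42892

PNS ≈ 0.4289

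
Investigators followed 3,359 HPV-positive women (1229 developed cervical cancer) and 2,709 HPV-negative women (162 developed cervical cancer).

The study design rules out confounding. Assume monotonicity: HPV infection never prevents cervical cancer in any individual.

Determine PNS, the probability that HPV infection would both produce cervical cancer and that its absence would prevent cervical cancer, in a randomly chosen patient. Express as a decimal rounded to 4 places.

p₁ = P(outcome | exposed) = 1229/3359 = 0.36588
p₀ = P(outcome | unexposed) = 162/2709 = 0.059801
Under exogeneity and monotonicity, PNS = p₁ − p₀.
PNS = 0.36588 − 0.059801 = 0.30608

PNS ≈ 0.3061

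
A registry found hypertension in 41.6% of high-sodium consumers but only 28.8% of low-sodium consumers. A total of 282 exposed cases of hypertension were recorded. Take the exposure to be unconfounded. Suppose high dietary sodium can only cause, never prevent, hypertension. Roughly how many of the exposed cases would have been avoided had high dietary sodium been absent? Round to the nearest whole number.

about 87 cases

p₁ = 0.416, p₀ = 0.288.
PN = (p₁ − p₀)/p₁ = (0.416 − 0.288) / 0.416 ≈ 0.30769.
Attributable cases ≈ PN × (exposed cases) = 0.30769 × 282 ≈ 86.77.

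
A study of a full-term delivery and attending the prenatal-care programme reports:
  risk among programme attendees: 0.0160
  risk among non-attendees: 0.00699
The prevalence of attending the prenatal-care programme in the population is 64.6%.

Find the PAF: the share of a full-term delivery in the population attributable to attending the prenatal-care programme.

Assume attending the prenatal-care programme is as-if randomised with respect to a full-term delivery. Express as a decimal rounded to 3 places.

PAF ≈ 0.454

Let p₁ = 0.016, p₀ = 0.00699.
Overall risk P(Y=1) = π·p₁ + (1−π)·p₀ = 0.646×0.016 + 0.354×0.00699 = 0.01281.
Under exogeneity, PAF = [P(Y=1) − p₀] / P(Y=1).
PAF = (0.01281 − 0.00699) / 0.01281 ≈ 0.4544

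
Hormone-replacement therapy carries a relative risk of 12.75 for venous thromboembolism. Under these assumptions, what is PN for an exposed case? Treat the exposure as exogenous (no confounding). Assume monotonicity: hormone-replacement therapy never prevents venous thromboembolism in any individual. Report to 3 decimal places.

PN ≈ 0.922

Under exogeneity and monotonicity, PN = (RR − 1) / RR = 1 − 1/RR.
PN = (12.75 − 1) / 12.75 = 11.75 / 12.75 ≈ 0.9216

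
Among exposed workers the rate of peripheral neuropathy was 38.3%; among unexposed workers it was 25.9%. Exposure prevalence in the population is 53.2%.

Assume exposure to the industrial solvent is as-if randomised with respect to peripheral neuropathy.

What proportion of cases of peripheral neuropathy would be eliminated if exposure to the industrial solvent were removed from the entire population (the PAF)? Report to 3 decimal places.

PAF ≈ 0.203

p₁ = 0.383, p₀ = 0.259.
Overall risk P(Y=1) = π·p₁ + (1−π)·p₀ = 0.532×0.383 + 0.468×0.259 = 0.32497.
Under exogeneity, PAF = [P(Y=1) − p₀] / P(Y=1).
PAF = (0.32497 − 0.259) / 0.32497 ≈ 0.2030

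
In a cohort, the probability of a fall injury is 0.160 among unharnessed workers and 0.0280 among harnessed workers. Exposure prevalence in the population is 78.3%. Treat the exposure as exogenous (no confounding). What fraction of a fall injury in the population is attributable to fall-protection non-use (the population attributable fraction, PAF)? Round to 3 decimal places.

Let p₁ = 0.16, p₀ = 0.028.
Overall risk P(Y=1) = π·p₁ + (1−π)·p₀ = 0.783×0.16 + 0.217×0.028 = 0.13136.
Under exogeneity, PAF = [P(Y=1) − p₀] / P(Y=1).
PAF = (0.13136 − 0.028) / 0.13136 ≈ 0.7868

PAF ≈ 0.787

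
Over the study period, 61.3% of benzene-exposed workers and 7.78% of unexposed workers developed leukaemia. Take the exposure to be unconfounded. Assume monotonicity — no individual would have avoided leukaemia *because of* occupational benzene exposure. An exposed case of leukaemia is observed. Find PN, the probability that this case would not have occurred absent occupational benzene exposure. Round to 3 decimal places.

p₁ = 0.613, p₀ = 0.0778.
Under exogeneity and monotonicity, PN = (p₁ − p₀) / p₁.
PN = (0.613 − 0.0778) / 0.613 = 0.5352 / 0.613 ≈ 0.8731

PN ≈ 0.873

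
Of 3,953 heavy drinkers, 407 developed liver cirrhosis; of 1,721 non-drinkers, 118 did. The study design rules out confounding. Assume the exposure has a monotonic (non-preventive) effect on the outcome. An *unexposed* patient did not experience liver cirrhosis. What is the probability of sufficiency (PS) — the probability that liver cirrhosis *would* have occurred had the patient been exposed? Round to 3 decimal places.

PS ≈ 0.037

p₁ = P(outcome | exposed) = 407/3953 = 0.10296
p₀ = P(outcome | unexposed) = 118/1721 = 0.068565
Under exogeneity and monotonicity, PS = (p₁ − p₀) / (1 − p₀).
PS = (0.10296 − 0.068565) / (1 − 0.068565) = 0.034395 / 0.93144 ≈ 0.0369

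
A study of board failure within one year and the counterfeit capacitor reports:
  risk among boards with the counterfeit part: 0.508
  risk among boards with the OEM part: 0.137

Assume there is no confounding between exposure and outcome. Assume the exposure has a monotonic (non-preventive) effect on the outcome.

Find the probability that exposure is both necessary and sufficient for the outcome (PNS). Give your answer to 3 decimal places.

Let p₁ = 0.508, p₀ = 0.137.
Under exogeneity and monotonicity, PNS = p₁ − p₀.
PNS = 0.508 − 0.137 = 0.371

PNS ≈ 0.371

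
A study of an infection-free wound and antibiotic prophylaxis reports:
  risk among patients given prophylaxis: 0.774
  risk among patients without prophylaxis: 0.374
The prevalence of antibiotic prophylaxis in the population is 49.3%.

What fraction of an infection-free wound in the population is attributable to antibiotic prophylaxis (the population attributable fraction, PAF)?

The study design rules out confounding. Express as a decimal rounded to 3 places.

PAF ≈ 0.345

Let p₁ = 0.774, p₀ = 0.374.
Overall risk P(Y=1) = π·p₁ + (1−π)·p₀ = 0.493×0.774 + 0.507×0.374 = 0.5712.
Under exogeneity, PAF = [P(Y=1) − p₀] / P(Y=1).
PAF = (0.5712 − 0.374) / 0.5712 ≈ 0.3452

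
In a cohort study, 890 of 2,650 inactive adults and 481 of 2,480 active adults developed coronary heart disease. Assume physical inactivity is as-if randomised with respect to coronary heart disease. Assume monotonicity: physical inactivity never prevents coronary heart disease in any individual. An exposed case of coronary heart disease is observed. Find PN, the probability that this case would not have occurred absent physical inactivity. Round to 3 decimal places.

PN ≈ 0.423

p₁ = P(outcome | exposed) = 890/2650 = 0.33585
p₀ = P(outcome | unexposed) = 481/2480 = 0.19395
Under exogeneity and monotonicity, PN = (p₁ − p₀) / p₁.
PN = (0.33585 − 0.19395) / 0.33585 = 0.1419 / 0.33585 ≈ 0.4225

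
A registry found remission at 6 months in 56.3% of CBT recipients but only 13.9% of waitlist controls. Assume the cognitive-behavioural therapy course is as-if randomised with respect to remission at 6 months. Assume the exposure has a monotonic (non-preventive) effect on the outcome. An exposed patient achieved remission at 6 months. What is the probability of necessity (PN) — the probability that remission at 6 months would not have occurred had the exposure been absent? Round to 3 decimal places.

PN ≈ 0.753

p₁ = 0.563, p₀ = 0.139.
Under exogeneity and monotonicity, PN = (p₁ − p₀) / p₁.
PN = (0.563 − 0.139) / 0.563 = 0.424 / 0.563 ≈ 0.7531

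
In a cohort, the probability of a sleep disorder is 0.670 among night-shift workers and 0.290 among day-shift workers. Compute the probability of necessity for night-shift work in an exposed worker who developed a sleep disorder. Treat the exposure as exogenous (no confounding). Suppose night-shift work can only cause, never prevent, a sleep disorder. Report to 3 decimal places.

Let p₁ = 0.67, p₀ = 0.29.
Under exogeneity and monotonicity, PN = (p₁ − p₀) / p₁.
PN = (0.67 − 0.29) / 0.67 = 0.38 / 0.67 ≈ 0.5672

PN ≈ 0.567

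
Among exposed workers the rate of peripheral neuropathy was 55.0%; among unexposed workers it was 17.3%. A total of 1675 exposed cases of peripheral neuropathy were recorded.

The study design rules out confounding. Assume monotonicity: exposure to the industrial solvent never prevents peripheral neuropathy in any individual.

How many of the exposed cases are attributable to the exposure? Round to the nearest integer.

about 1148 cases

p₁ = 0.55, p₀ = 0.173.
PN = (p₁ − p₀)/p₁ = (0.55 − 0.173) / 0.55 ≈ 0.68545.
Attributable cases ≈ PN × (exposed cases) = 0.68545 × 1675 ≈ 1148.14.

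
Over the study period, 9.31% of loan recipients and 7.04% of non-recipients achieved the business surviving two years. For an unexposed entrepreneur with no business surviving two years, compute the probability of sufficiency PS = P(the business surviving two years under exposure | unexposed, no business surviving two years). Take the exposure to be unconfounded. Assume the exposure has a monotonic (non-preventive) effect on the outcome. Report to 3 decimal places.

PS ≈ 0.024

p₁ = 0.0931, p₀ = 0.0704.
Under exogeneity and monotonicity, PS = (p₁ − p₀) / (1 − p₀).
PS = (0.0931 − 0.0704) / (1 − 0.0704) = 0.0227 / 0.9296 ≈ 0.0244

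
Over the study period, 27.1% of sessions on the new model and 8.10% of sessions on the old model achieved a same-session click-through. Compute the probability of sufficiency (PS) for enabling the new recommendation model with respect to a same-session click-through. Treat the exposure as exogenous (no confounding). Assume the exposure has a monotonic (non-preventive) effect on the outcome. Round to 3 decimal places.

PS ≈ 0.207

p₁ = 0.271, p₀ = 0.081.
Under exogeneity and monotonicity, PS = (p₁ − p₀) / (1 − p₀).
PS = (0.271 − 0.081) / (1 − 0.081) = 0.19 / 0.919 ≈ 0.2067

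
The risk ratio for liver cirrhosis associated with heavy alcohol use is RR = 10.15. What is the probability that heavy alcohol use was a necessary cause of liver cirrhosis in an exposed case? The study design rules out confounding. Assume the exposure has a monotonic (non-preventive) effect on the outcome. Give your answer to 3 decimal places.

Under exogeneity and monotonicity, PN = (RR − 1) / RR = 1 − 1/RR.
PN = (10.15 − 1) / 10.15 = 9.15 / 10.15 ≈ 0.9015

PN ≈ 0.901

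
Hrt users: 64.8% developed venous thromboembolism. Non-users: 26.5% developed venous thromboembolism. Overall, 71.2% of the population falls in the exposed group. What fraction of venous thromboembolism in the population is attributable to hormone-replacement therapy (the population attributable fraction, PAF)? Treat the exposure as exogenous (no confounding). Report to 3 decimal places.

PAF ≈ 0.507

p₁ = 0.648, p₀ = 0.265.
Overall risk P(Y=1) = π·p₁ + (1−π)·p₀ = 0.712×0.648 + 0.288×0.265 = 0.5377.
Under exogeneity, PAF = [P(Y=1) − p₀] / P(Y=1).
PAF = (0.5377 − 0.265) / 0.5377 ≈ 0.5072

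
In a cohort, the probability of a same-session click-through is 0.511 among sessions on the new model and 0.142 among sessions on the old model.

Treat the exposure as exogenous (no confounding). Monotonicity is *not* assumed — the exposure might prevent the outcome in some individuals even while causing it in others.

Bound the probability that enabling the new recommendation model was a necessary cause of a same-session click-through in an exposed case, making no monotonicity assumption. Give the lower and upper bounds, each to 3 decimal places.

Let p₁ = 0.511, p₀ = 0.142.
Under exogeneity alone the bounds on PN are max{0,(p₁−p₀)/p₁} ≤ PN ≤ min{1,(1−p₀)/p₁}.
  lower = (p₁ − p₀)/p₁ = 0.369 / 0.511 ≈ 0.7221
  upper = min{1, (1 − p₀)/p₁} = 0.858 / 0.511 ≈ 1.6791 → capped at 1

0.722 ≤ PN ≤ 1.000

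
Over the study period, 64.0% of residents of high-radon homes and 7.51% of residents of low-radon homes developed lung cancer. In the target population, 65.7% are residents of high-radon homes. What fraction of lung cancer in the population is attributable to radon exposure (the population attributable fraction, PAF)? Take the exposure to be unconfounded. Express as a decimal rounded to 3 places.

PAF ≈ 0.832

p₁ = 0.64, p₀ = 0.0751.
Overall risk P(Y=1) = π·p₁ + (1−π)·p₀ = 0.657×0.64 + 0.343×0.0751 = 0.44624.
Under exogeneity, PAF = [P(Y=1) − p₀] / P(Y=1).
PAF = (0.44624 − 0.0751) / 0.44624 ≈ 0.8317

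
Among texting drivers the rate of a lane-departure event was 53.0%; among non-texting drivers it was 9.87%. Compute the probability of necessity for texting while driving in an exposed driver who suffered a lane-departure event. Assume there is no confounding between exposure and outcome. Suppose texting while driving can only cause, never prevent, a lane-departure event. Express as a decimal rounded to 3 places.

p₁ = 0.53, p₀ = 0.0987.
Under exogeneity and monotonicity, PN = (p₁ − p₀) / p₁.
PN = (0.53 − 0.0987) / 0.53 = 0.4313 / 0.53 ≈ 0.8138

PN ≈ 0.814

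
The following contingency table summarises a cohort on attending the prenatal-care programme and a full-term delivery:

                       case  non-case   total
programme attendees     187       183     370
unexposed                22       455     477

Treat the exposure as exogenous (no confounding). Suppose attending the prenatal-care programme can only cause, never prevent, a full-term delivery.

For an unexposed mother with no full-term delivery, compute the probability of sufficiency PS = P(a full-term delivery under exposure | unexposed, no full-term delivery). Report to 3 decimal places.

p₁ = P(outcome | exposed) = 187/370 = 0.50541
p₀ = P(outcome | unexposed) = 22/477 = 0.046122
Under exogeneity and monotonicity, PS = (p₁ − p₀) / (1 − p₀).
PS = (0.50541 − 0.046122) / (1 − 0.046122) = 0.45928 / 0.95388 ≈ 0.4815

PS ≈ 0.481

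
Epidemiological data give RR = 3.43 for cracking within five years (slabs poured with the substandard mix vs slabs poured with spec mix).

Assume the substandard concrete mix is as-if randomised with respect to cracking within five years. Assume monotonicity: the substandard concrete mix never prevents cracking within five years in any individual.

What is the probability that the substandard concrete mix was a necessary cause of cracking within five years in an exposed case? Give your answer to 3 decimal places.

Under exogeneity and monotonicity, PN = (RR − 1) / RR = 1 − 1/RR.
PN = (3.43 − 1) / 3.43 = 2.43 / 3.43 ≈ 0.7085

PN ≈ 0.708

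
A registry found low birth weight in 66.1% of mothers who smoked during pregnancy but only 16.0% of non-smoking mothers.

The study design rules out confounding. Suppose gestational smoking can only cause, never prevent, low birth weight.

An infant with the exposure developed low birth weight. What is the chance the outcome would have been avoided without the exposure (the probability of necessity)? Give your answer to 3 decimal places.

PN ≈ 0.758

p₁ = 0.661, p₀ = 0.16.
Under exogeneity and monotonicity, PN = (p₁ − p₀) / p₁.
PN = (0.661 − 0.16) / 0.661 = 0.501 / 0.661 ≈ 0.7579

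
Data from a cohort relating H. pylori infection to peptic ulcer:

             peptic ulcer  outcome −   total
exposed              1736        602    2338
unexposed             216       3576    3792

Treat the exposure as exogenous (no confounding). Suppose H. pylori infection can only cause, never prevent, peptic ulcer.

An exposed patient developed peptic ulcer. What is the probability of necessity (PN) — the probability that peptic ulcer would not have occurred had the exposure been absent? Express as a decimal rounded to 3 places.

PN ≈ 0.923

p₁ = P(outcome | exposed) = 1736/2338 = 0.74251
p₀ = P(outcome | unexposed) = 216/3792 = 0.056962
Under exogeneity and monotonicity, PN = (p₁ − p₀)/p₁.
PN = (0.74251 − 0.056962) / 0.74251 ≈ 0.9233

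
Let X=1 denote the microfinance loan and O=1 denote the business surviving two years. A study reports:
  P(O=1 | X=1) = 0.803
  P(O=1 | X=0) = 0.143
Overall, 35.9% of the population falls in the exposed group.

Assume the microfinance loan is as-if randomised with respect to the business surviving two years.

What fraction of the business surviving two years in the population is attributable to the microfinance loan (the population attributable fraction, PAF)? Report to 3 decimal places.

PAF ≈ 0.624

Let p₁ = 0.803, p₀ = 0.143.
Overall risk P(Y=1) = π·p₁ + (1−π)·p₀ = 0.359×0.803 + 0.641×0.143 = 0.37994.
Under exogeneity, PAF = [P(Y=1) − p₀] / P(Y=1).
PAF = (0.37994 − 0.143) / 0.37994 ≈ 0.6236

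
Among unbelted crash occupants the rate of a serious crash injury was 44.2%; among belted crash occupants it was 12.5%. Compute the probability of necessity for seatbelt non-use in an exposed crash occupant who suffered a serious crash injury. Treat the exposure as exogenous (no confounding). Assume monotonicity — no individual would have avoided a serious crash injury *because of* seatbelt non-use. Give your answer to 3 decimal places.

PN ≈ 0.717

p₁ = 0.442, p₀ = 0.125.
Under exogeneity and monotonicity, PN = (p₁ − p₀) / p₁.
PN = (0.442 − 0.125) / 0.442 = 0.317 / 0.442 ≈ 0.7172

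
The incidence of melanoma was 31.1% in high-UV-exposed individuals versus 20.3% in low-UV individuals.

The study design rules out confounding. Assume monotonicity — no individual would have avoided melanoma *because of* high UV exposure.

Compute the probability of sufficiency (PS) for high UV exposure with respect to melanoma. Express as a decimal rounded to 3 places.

p₁ = 0.311, p₀ = 0.203.
Under exogeneity and monotonicity, PS = (p₁ − p₀) / (1 − p₀).
PS = (0.311 − 0.203) / (1 − 0.203) = 0.108 / 0.797 ≈ 0.1355

PS ≈ 0.136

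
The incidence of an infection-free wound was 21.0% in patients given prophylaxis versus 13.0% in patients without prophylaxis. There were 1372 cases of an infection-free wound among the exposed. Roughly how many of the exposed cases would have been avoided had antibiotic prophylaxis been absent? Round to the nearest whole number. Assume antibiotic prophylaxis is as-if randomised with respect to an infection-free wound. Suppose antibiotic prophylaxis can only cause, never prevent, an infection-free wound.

about 523 cases

p₁ = 0.21, p₀ = 0.13.
PN = (p₁ − p₀)/p₁ = (0.21 − 0.13) / 0.21 ≈ 0.38095.
Attributable cases ≈ PN × (exposed cases) = 0.38095 × 1372 ≈ 522.67.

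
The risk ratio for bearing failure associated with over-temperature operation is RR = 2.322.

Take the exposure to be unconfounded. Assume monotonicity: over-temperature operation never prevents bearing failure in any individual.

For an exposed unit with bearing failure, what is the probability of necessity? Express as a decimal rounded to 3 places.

Under exogeneity and monotonicity, PN = (RR − 1) / RR = 1 − 1/RR.
PN = (2.322 − 1) / 2.322 = 1.322 / 2.322 ≈ 0.5693

PN ≈ 0.569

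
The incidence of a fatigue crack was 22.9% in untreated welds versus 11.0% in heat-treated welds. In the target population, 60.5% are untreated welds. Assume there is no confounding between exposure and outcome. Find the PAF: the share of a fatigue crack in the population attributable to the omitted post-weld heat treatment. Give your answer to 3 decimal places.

p₁ = 0.229, p₀ = 0.11.
Overall risk P(Y=1) = π·p₁ + (1−π)·p₀ = 0.605×0.229 + 0.395×0.11 = 0.18199.
Under exogeneity, PAF = [P(Y=1) − p₀] / P(Y=1).
PAF = (0.18199 − 0.11) / 0.18199 ≈ 0.3956

PAF ≈ 0.396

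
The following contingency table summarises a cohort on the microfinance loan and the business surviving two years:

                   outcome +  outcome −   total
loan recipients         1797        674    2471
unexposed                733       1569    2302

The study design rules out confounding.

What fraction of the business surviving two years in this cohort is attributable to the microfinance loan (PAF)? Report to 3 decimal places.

PAF ≈ 0.399

p₁ = P(outcome | exposed) = 1797/2471 = 0.72724
p₀ = P(outcome | unexposed) = 733/2302 = 0.31842
Exposure prevalence π = 2471/4773 = 0.5177; overall risk P(Y=1) = 0.53006.
Under exogeneity, PAF = [P(Y=1) − p₀]/P(Y=1).
PAF = (0.53006 − 0.31842) / 0.53006 ≈ 0.3993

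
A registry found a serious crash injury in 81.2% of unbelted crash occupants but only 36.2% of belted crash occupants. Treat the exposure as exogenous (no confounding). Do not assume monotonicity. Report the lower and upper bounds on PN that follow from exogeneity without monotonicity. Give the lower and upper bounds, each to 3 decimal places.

0.554 ≤ PN ≤ 0.786

p₁ = 0.812, p₀ = 0.362.
Under exogeneity alone the bounds on PN are max{0,(p₁−p₀)/p₁} ≤ PN ≤ min{1,(1−p₀)/p₁}.
  lower = (p₁ − p₀)/p₁ = 0.45 / 0.812 ≈ 0.5542
  upper = min{1, (1 − p₀)/p₁} = 0.638 / 0.812 ≈ 0.7857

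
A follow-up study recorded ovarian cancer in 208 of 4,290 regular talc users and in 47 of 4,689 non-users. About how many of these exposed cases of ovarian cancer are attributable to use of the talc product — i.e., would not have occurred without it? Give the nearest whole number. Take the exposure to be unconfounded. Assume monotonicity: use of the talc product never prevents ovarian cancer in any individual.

p₁ = P(outcome | exposed) = 208/4290 = 0.048485
p₀ = P(outcome | unexposed) = 47/4689 = 0.010023
PN = (p₁ − p₀)/p₁ = (0.048485 − 0.010023) / 0.048485 ≈ 0.79327.
Attributable cases ≈ PN × (exposed cases) = 0.79327 × 208 ≈ 165.00.

about 165 cases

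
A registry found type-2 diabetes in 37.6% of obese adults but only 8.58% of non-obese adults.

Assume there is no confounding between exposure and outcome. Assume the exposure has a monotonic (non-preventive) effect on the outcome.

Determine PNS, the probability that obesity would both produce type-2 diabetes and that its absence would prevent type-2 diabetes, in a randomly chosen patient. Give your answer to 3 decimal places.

p₁ = 0.376, p₀ = 0.0858.
Under exogeneity and monotonicity, PNS = p₁ − p₀.
PNS = 0.376 − 0.0858 = 0.2902

PNS ≈ 0.290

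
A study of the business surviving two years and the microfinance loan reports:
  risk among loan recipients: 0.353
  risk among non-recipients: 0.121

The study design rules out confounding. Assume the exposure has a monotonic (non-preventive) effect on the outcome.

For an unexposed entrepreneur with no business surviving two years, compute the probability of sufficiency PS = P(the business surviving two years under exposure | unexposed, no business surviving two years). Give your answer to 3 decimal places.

PS ≈ 0.264

Let p₁ = 0.353, p₀ = 0.121.
Under exogeneity and monotonicity, PS = (p₁ − p₀) / (1 − p₀).
PS = (0.353 − 0.121) / (1 − 0.121) = 0.232 / 0.879 ≈ 0.2639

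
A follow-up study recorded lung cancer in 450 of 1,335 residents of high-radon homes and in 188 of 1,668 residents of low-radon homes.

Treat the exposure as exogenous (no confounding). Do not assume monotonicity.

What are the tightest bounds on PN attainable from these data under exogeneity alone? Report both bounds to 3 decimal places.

p₁ = P(outcome | exposed) = 450/1335 = 0.33708
p₀ = P(outcome | unexposed) = 188/1668 = 0.11271
Under exogeneity alone the bounds on PN are max{0,(p₁−p₀)/p₁} ≤ PN ≤ min{1,(1−p₀)/p₁}.
  lower = (p₁ − p₀)/p₁ = 0.22437 / 0.33708 ≈ 0.6656
  upper = min{1, (1 − p₀)/p₁} = 0.88729 / 0.33708 ≈ 2.6323 → capped at 1

0.666 ≤ PN ≤ 1.000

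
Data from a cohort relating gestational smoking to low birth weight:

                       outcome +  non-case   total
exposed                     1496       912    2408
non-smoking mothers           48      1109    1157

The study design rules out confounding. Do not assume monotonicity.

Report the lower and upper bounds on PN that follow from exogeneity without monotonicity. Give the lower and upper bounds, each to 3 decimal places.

p₁ = P(outcome | exposed) = 1496/2408 = 0.62126
p₀ = P(outcome | unexposed) = 48/1157 = 0.041487
Under exogeneity alone the bounds on PN are max{0,(p₁−p₀)/p₁} ≤ PN ≤ min{1,(1−p₀)/p₁}.
  lower = (p₁ − p₀)/p₁ = 0.57978 / 0.62126 ≈ 0.9332
  upper = min{1, (1 − p₀)/p₁} = 0.95851 / 0.62126 ≈ 1.5428 → capped at 1

0.933 ≤ PN ≤ 1.000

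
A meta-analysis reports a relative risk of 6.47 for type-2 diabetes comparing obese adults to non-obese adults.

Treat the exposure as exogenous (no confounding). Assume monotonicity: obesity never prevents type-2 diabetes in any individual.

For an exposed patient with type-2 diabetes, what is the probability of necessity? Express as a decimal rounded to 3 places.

Under exogeneity and monotonicity, PN = (RR − 1) / RR = 1 − 1/RR.
PN = (6.47 − 1) / 6.47 = 5.47 / 6.47 ≈ 0.8454

PN ≈ 0.845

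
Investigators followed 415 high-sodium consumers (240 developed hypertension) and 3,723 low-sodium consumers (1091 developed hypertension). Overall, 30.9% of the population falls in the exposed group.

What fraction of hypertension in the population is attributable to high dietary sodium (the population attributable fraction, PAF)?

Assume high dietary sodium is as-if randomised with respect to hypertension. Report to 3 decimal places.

p₁ = P(outcome | exposed) = 240/415 = 0.57831
p₀ = P(outcome | unexposed) = 1091/3723 = 0.29304
Overall risk P(Y=1) = π·p₁ + (1−π)·p₀ = 0.309×0.57831 + 0.691×0.29304 = 0.38119.
Under exogeneity, PAF = [P(Y=1) − p₀] / P(Y=1).
PAF = (0.38119 − 0.29304) / 0.38119 ≈ 0.2312

PAF ≈ 0.231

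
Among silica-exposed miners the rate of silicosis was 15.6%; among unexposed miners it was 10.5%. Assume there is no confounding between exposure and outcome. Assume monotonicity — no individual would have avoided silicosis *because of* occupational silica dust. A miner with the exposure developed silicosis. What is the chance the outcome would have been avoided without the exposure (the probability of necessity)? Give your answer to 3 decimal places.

PN ≈ 0.327

p₁ = 0.156, p₀ = 0.105.
Under exogeneity and monotonicity, PN = (p₁ − p₀) / p₁.
PN = (0.156 − 0.105) / 0.156 = 0.051 / 0.156 ≈ 0.3269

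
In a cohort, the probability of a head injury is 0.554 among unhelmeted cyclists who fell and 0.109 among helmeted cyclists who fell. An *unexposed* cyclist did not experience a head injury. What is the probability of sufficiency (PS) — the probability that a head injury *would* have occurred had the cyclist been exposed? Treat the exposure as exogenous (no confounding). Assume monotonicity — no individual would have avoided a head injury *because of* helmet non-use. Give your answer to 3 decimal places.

Let p₁ = 0.554, p₀ = 0.109.
Under exogeneity and monotonicity, PS = (p₁ − p₀) / (1 − p₀).
PS = (0.554 − 0.109) / (1 − 0.109) = 0.445 / 0.891 ≈ 0.4994

PS ≈ 0.499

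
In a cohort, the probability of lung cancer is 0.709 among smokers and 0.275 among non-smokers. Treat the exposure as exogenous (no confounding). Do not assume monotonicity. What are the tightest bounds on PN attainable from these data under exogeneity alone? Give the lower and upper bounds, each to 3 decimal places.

Let p₁ = 0.709, p₀ = 0.275.
Under exogeneity alone the bounds on PN are max{0,(p₁−p₀)/p₁} ≤ PN ≤ min{1,(1−p₀)/p₁}.
  lower = (p₁ − p₀)/p₁ = 0.434 / 0.709 ≈ 0.6121
  upper = min{1, (1 − p₀)/p₁} = 0.725 / 0.709 ≈ 1.0226 → capped at 1

0.612 ≤ PN ≤ 1.000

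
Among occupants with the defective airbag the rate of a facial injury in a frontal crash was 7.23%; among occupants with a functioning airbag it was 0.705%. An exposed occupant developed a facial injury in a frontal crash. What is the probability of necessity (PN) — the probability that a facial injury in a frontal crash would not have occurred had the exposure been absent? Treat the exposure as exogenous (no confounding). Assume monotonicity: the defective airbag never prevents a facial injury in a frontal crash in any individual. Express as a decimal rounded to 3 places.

PN ≈ 0.902

p₁ = 0.0723, p₀ = 0.00705.
Under exogeneity and monotonicity, PN = (p₁ − p₀) / p₁.
PN = (0.0723 − 0.00705) / 0.0723 = 0.06525 / 0.0723 ≈ 0.9025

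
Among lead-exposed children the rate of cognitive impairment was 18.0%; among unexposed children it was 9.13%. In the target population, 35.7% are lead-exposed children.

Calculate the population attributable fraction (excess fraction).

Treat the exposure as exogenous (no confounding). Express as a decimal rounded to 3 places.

p₁ = 0.18, p₀ = 0.0913.
Overall risk P(Y=1) = π·p₁ + (1−π)·p₀ = 0.357×0.18 + 0.643×0.0913 = 0.12297.
Under exogeneity, PAF = [P(Y=1) − p₀] / P(Y=1).
PAF = (0.12297 − 0.0913) / 0.12297 ≈ 0.2575

PAF ≈ 0.258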